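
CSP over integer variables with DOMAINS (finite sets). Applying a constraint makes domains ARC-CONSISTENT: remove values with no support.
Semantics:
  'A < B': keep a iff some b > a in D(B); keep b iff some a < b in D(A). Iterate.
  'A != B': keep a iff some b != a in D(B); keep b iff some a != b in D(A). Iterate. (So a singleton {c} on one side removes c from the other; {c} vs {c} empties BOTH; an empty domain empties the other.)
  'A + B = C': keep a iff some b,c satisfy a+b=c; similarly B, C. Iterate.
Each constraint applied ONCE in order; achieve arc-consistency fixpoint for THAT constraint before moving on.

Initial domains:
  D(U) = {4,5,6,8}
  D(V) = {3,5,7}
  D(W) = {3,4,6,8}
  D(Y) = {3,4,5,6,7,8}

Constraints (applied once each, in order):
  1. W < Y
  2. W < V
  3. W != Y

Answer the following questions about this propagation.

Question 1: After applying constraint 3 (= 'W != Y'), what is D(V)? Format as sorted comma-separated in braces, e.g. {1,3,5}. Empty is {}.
Constraint 1 (W < Y) on D(W)={3,4,6,8} D(Y)={3,4,5,6,7,8}: W {3,4,6,8}->{3,4,6}; Y {3,4,5,6,7,8}->{4,5,6,7,8}
Constraint 2 (W < V) on D(W)={3,4,6} D(V)={3,5,7}: V {3,5,7}->{5,7}
Constraint 3 (W != Y) on D(W)={3,4,6} D(Y)={4,5,6,7,8}: no change
So after constraint 3: D(V) = {5,7}

Answer: {5,7}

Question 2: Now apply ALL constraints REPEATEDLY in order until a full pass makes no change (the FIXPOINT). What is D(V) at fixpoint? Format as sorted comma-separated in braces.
Answer: {5,7}

Derivation:
pass 0 (initial): D(V)={3,5,7}
pass 1: V {3,5,7}->{5,7}; W {3,4,6,8}->{3,4,6}; Y {3,4,5,6,7,8}->{4,5,6,7,8}
pass 2: no change
Fixpoint after 2 passes: D(V) = {5,7}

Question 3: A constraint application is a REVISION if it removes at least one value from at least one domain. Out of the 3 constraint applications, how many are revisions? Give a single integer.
Answer: 2

Derivation:
Constraint 1 (W < Y) on D(W)={3,4,6,8} D(Y)={3,4,5,6,7,8}: W {3,4,6,8}->{3,4,6}; Y {3,4,5,6,7,8}->{4,5,6,7,8} => REVISION
Constraint 2 (W < V) on D(W)={3,4,6} D(V)={3,5,7}: V {3,5,7}->{5,7} => REVISION
Constraint 3 (W != Y) on D(W)={3,4,6} D(Y)={4,5,6,7,8}: no change => not a revision
Total revisions = 2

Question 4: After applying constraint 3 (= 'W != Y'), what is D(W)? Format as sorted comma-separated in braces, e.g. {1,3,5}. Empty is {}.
Constraint 1 (W < Y) on D(W)={3,4,6,8} D(Y)={3,4,5,6,7,8}: W {3,4,6,8}->{3,4,6}; Y {3,4,5,6,7,8}->{4,5,6,7,8}
Constraint 2 (W < V) on D(W)={3,4,6} D(V)={3,5,7}: V {3,5,7}->{5,7}
Constraint 3 (W != Y) on D(W)={3,4,6} D(Y)={4,5,6,7,8}: no change
So after constraint 3: D(W) = {3,4,6}

Answer: {3,4,6}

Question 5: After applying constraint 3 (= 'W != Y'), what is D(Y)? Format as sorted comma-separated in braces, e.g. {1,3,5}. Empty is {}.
Constraint 1 (W < Y) on D(W)={3,4,6,8} D(Y)={3,4,5,6,7,8}: W {3,4,6,8}->{3,4,6}; Y {3,4,5,6,7,8}->{4,5,6,7,8}
Constraint 2 (W < V) on D(W)={3,4,6} D(V)={3,5,7}: V {3,5,7}->{5,7}
Constraint 3 (W != Y) on D(W)={3,4,6} D(Y)={4,5,6,7,8}: no change
So after constraint 3: D(Y) = {4,5,6,7,8}

Answer: {4,5,6,7,8}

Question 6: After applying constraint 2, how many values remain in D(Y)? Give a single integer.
Constraint 1 (W < Y) on D(W)={3,4,6,8} D(Y)={3,4,5,6,7,8}: W {3,4,6,8}->{3,4,6}; Y {3,4,5,6,7,8}->{4,5,6,7,8}
Constraint 2 (W < V) on D(W)={3,4,6} D(V)={3,5,7}: V {3,5,7}->{5,7}
So after constraint 2: D(Y)={4,5,6,7,8}, size = 5

Answer: 5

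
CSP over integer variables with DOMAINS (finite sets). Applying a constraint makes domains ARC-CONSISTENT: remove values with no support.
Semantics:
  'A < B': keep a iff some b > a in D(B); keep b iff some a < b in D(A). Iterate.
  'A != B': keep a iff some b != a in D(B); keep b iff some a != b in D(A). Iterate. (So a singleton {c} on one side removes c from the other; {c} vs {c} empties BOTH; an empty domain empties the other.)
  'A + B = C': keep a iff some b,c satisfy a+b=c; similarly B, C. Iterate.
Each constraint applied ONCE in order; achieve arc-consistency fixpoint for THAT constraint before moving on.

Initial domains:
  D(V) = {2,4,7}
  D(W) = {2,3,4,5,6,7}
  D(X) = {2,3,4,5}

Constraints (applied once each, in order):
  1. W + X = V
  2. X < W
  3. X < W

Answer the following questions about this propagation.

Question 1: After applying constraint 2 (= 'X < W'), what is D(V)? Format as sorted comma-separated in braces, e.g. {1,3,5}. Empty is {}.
Constraint 1 (W + X = V) on D(W)={2,3,4,5,6,7} D(X)={2,3,4,5} D(V)={2,4,7}: W {2,3,4,5,6,7}->{2,3,4,5}; V {2,4,7}->{4,7}
Constraint 2 (X < W) on D(X)={2,3,4,5} D(W)={2,3,4,5}: X {2,3,4,5}->{2,3,4}; W {2,3,4,5}->{3,4,5}
So after constraint 2: D(V) = {4,7}

Answer: {4,7}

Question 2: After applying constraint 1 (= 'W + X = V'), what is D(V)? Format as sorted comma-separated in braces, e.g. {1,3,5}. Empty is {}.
Constraint 1 (W + X = V) on D(W)={2,3,4,5,6,7} D(X)={2,3,4,5} D(V)={2,4,7}: W {2,3,4,5,6,7}->{2,3,4,5}; V {2,4,7}->{4,7}
So after constraint 1: D(V) = {4,7}

Answer: {4,7}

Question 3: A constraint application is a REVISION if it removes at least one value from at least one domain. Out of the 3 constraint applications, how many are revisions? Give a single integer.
Answer: 2

Derivation:
Constraint 1 (W + X = V) on D(W)={2,3,4,5,6,7} D(X)={2,3,4,5} D(V)={2,4,7}: W {2,3,4,5,6,7}->{2,3,4,5}; V {2,4,7}->{4,7} => REVISION
Constraint 2 (X < W) on D(X)={2,3,4,5} D(W)={2,3,4,5}: X {2,3,4,5}->{2,3,4}; W {2,3,4,5}->{3,4,5} => REVISION
Constraint 3 (X < W) on D(X)={2,3,4} D(W)={3,4,5}: no change => not a revision
Total revisions = 2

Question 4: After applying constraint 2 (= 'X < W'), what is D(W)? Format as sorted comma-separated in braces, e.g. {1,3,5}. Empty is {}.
Constraint 1 (W + X = V) on D(W)={2,3,4,5,6,7} D(X)={2,3,4,5} D(V)={2,4,7}: W {2,3,4,5,6,7}->{2,3,4,5}; V {2,4,7}->{4,7}
Constraint 2 (X < W) on D(X)={2,3,4,5} D(W)={2,3,4,5}: X {2,3,4,5}->{2,3,4}; W {2,3,4,5}->{3,4,5}
So after constraint 2: D(W) = {3,4,5}

Answer: {3,4,5}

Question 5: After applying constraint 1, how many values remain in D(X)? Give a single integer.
Constraint 1 (W + X = V) on D(W)={2,3,4,5,6,7} D(X)={2,3,4,5} D(V)={2,4,7}: W {2,3,4,5,6,7}->{2,3,4,5}; V {2,4,7}->{4,7}
So after constraint 1: D(X)={2,3,4,5}, size = 4

Answer: 4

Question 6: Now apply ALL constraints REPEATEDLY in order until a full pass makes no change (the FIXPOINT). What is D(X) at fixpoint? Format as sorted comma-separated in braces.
Answer: {2,3,4}

Derivation:
pass 0 (initial): D(X)={2,3,4,5}
pass 1: V {2,4,7}->{4,7}; W {2,3,4,5,6,7}->{3,4,5}; X {2,3,4,5}->{2,3,4}
pass 2: V {4,7}->{7}
pass 3: no change
Fixpoint after 3 passes: D(X) = {2,3,4}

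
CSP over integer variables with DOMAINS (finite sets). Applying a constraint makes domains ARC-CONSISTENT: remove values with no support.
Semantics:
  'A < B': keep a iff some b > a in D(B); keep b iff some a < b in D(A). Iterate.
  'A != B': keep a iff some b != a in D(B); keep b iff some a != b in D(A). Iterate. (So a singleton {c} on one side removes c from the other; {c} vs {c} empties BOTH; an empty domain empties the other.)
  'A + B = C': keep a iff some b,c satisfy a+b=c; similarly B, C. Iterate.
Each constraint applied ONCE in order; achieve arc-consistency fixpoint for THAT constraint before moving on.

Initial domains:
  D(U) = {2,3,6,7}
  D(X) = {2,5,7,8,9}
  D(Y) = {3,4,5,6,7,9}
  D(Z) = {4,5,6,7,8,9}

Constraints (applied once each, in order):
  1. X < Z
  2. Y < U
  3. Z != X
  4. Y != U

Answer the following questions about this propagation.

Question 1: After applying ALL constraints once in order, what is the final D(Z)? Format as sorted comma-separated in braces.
Answer: {4,5,6,7,8,9}

Derivation:
Constraint 1 (X < Z) on D(X)={2,5,7,8,9} D(Z)={4,5,6,7,8,9}: X {2,5,7,8,9}->{2,5,7,8}
Constraint 2 (Y < U) on D(Y)={3,4,5,6,7,9} D(U)={2,3,6,7}: Y {3,4,5,6,7,9}->{3,4,5,6}; U {2,3,6,7}->{6,7}
Constraint 3 (Z != X) on D(Z)={4,5,6,7,8,9} D(X)={2,5,7,8}: no change
Constraint 4 (Y != U) on D(Y)={3,4,5,6} D(U)={6,7}: no change
So after all 4 constraints: D(Z) = {4,5,6,7,8,9}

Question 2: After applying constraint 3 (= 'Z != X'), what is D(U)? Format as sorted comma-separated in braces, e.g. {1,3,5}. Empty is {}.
Answer: {6,7}

Derivation:
Constraint 1 (X < Z) on D(X)={2,5,7,8,9} D(Z)={4,5,6,7,8,9}: X {2,5,7,8,9}->{2,5,7,8}
Constraint 2 (Y < U) on D(Y)={3,4,5,6,7,9} D(U)={2,3,6,7}: Y {3,4,5,6,7,9}->{3,4,5,6}; U {2,3,6,7}->{6,7}
Constraint 3 (Z != X) on D(Z)={4,5,6,7,8,9} D(X)={2,5,7,8}: no change
So after constraint 3: D(U) = {6,7}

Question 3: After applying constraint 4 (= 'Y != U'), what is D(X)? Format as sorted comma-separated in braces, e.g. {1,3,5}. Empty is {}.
Answer: {2,5,7,8}

Derivation:
Constraint 1 (X < Z) on D(X)={2,5,7,8,9} D(Z)={4,5,6,7,8,9}: X {2,5,7,8,9}->{2,5,7,8}
Constraint 2 (Y < U) on D(Y)={3,4,5,6,7,9} D(U)={2,3,6,7}: Y {3,4,5,6,7,9}->{3,4,5,6}; U {2,3,6,7}->{6,7}
Constraint 3 (Z != X) on D(Z)={4,5,6,7,8,9} D(X)={2,5,7,8}: no change
Constraint 4 (Y != U) on D(Y)={3,4,5,6} D(U)={6,7}: no change
So after constraint 4: D(X) = {2,5,7,8}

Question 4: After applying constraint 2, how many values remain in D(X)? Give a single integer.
Answer: 4

Derivation:
Constraint 1 (X < Z) on D(X)={2,5,7,8,9} D(Z)={4,5,6,7,8,9}: X {2,5,7,8,9}->{2,5,7,8}
Constraint 2 (Y < U) on D(Y)={3,4,5,6,7,9} D(U)={2,3,6,7}: Y {3,4,5,6,7,9}->{3,4,5,6}; U {2,3,6,7}->{6,7}
So after constraint 2: D(X)={2,5,7,8}, size = 4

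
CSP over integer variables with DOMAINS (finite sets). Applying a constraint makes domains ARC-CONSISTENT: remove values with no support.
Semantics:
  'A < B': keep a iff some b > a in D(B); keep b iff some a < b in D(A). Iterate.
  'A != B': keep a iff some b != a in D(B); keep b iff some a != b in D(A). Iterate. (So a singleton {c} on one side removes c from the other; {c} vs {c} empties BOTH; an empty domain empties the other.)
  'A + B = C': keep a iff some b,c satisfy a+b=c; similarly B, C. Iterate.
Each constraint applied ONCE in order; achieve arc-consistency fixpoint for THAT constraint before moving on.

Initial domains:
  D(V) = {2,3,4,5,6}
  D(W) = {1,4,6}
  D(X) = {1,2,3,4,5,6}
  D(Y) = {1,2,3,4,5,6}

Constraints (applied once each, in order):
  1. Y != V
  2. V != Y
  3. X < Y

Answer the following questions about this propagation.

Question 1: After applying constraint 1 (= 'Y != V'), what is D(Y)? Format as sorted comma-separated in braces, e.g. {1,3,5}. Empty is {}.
Answer: {1,2,3,4,5,6}

Derivation:
Constraint 1 (Y != V) on D(Y)={1,2,3,4,5,6} D(V)={2,3,4,5,6}: no change
So after constraint 1: D(Y) = {1,2,3,4,5,6}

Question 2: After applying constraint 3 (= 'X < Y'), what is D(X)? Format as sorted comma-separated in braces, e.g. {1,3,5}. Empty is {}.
Constraint 1 (Y != V) on D(Y)={1,2,3,4,5,6} D(V)={2,3,4,5,6}: no change
Constraint 2 (V != Y) on D(V)={2,3,4,5,6} D(Y)={1,2,3,4,5,6}: no change
Constraint 3 (X < Y) on D(X)={1,2,3,4,5,6} D(Y)={1,2,3,4,5,6}: X {1,2,3,4,5,6}->{1,2,3,4,5}; Y {1,2,3,4,5,6}->{2,3,4,5,6}
So after constraint 3: D(X) = {1,2,3,4,5}

Answer: {1,2,3,4,5}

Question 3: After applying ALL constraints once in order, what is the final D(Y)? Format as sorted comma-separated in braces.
Answer: {2,3,4,5,6}

Derivation:
Constraint 1 (Y != V) on D(Y)={1,2,3,4,5,6} D(V)={2,3,4,5,6}: no change
Constraint 2 (V != Y) on D(V)={2,3,4,5,6} D(Y)={1,2,3,4,5,6}: no change
Constraint 3 (X < Y) on D(X)={1,2,3,4,5,6} D(Y)={1,2,3,4,5,6}: X {1,2,3,4,5,6}->{1,2,3,4,5}; Y {1,2,3,4,5,6}->{2,3,4,5,6}
So after all 3 constraints: D(Y) = {2,3,4,5,6}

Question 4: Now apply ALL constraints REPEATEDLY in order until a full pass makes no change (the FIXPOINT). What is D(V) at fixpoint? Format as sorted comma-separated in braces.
pass 0 (initial): D(V)={2,3,4,5,6}
pass 1: X {1,2,3,4,5,6}->{1,2,3,4,5}; Y {1,2,3,4,5,6}->{2,3,4,5,6}
pass 2: no change
Fixpoint after 2 passes: D(V) = {2,3,4,5,6}

Answer: {2,3,4,5,6}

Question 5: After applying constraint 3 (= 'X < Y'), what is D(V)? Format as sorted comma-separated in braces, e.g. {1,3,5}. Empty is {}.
Answer: {2,3,4,5,6}

Derivation:
Constraint 1 (Y != V) on D(Y)={1,2,3,4,5,6} D(V)={2,3,4,5,6}: no change
Constraint 2 (V != Y) on D(V)={2,3,4,5,6} D(Y)={1,2,3,4,5,6}: no change
Constraint 3 (X < Y) on D(X)={1,2,3,4,5,6} D(Y)={1,2,3,4,5,6}: X {1,2,3,4,5,6}->{1,2,3,4,5}; Y {1,2,3,4,5,6}->{2,3,4,5,6}
So after constraint 3: D(V) = {2,3,4,5,6}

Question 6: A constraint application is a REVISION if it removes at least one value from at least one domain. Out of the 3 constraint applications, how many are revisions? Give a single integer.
Constraint 1 (Y != V) on D(Y)={1,2,3,4,5,6} D(V)={2,3,4,5,6}: no change => not a revision
Constraint 2 (V != Y) on D(V)={2,3,4,5,6} D(Y)={1,2,3,4,5,6}: no change => not a revision
Constraint 3 (X < Y) on D(X)={1,2,3,4,5,6} D(Y)={1,2,3,4,5,6}: X {1,2,3,4,5,6}->{1,2,3,4,5}; Y {1,2,3,4,5,6}->{2,3,4,5,6} => REVISION
Total revisions = 1

Answer: 1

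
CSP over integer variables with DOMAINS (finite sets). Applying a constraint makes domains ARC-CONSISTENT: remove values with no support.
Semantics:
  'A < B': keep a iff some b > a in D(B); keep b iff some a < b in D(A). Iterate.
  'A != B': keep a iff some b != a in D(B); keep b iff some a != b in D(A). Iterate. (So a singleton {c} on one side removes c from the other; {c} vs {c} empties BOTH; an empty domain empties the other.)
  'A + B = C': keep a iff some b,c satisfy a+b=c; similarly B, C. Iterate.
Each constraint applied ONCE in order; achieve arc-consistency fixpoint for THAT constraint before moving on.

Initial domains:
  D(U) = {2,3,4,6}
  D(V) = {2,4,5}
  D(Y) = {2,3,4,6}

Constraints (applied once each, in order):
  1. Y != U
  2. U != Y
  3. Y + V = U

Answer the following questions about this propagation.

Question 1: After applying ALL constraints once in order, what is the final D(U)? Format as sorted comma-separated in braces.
Answer: {4,6}

Derivation:
Constraint 1 (Y != U) on D(Y)={2,3,4,6} D(U)={2,3,4,6}: no change
Constraint 2 (U != Y) on D(U)={2,3,4,6} D(Y)={2,3,4,6}: no change
Constraint 3 (Y + V = U) on D(Y)={2,3,4,6} D(V)={2,4,5} D(U)={2,3,4,6}: Y {2,3,4,6}->{2,4}; V {2,4,5}->{2,4}; U {2,3,4,6}->{4,6}
So after all 3 constraints: D(U) = {4,6}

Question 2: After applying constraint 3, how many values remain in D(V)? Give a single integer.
Answer: 2

Derivation:
Constraint 1 (Y != U) on D(Y)={2,3,4,6} D(U)={2,3,4,6}: no change
Constraint 2 (U != Y) on D(U)={2,3,4,6} D(Y)={2,3,4,6}: no change
Constraint 3 (Y + V = U) on D(Y)={2,3,4,6} D(V)={2,4,5} D(U)={2,3,4,6}: Y {2,3,4,6}->{2,4}; V {2,4,5}->{2,4}; U {2,3,4,6}->{4,6}
So after constraint 3: D(V)={2,4}, size = 2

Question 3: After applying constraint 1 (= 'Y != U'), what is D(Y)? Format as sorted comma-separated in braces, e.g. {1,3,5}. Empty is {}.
Answer: {2,3,4,6}

Derivation:
Constraint 1 (Y != U) on D(Y)={2,3,4,6} D(U)={2,3,4,6}: no change
So after constraint 1: D(Y) = {2,3,4,6}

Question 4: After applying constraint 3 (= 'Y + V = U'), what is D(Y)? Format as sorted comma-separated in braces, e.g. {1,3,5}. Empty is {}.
Answer: {2,4}

Derivation:
Constraint 1 (Y != U) on D(Y)={2,3,4,6} D(U)={2,3,4,6}: no change
Constraint 2 (U != Y) on D(U)={2,3,4,6} D(Y)={2,3,4,6}: no change
Constraint 3 (Y + V = U) on D(Y)={2,3,4,6} D(V)={2,4,5} D(U)={2,3,4,6}: Y {2,3,4,6}->{2,4}; V {2,4,5}->{2,4}; U {2,3,4,6}->{4,6}
So after constraint 3: D(Y) = {2,4}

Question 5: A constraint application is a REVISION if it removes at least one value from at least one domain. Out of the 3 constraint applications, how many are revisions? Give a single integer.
Constraint 1 (Y != U) on D(Y)={2,3,4,6} D(U)={2,3,4,6}: no change => not a revision
Constraint 2 (U != Y) on D(U)={2,3,4,6} D(Y)={2,3,4,6}: no change => not a revision
Constraint 3 (Y + V = U) on D(Y)={2,3,4,6} D(V)={2,4,5} D(U)={2,3,4,6}: Y {2,3,4,6}->{2,4}; V {2,4,5}->{2,4}; U {2,3,4,6}->{4,6} => REVISION
Total revisions = 1

Answer: 1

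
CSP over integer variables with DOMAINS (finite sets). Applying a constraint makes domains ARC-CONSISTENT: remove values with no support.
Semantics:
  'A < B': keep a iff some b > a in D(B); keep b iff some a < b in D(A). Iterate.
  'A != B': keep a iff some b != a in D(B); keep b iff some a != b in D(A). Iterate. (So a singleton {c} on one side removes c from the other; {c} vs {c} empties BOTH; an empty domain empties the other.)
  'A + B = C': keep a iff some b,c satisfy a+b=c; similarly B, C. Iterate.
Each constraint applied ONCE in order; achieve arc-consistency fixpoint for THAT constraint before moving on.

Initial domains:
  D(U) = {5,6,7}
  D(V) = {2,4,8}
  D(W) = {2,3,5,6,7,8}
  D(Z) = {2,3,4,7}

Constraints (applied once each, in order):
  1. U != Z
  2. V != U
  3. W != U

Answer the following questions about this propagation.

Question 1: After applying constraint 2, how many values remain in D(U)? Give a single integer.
Answer: 3

Derivation:
Constraint 1 (U != Z) on D(U)={5,6,7} D(Z)={2,3,4,7}: no change
Constraint 2 (V != U) on D(V)={2,4,8} D(U)={5,6,7}: no change
So after constraint 2: D(U)={5,6,7}, size = 3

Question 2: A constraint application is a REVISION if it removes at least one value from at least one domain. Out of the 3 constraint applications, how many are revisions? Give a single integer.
Answer: 0

Derivation:
Constraint 1 (U != Z) on D(U)={5,6,7} D(Z)={2,3,4,7}: no change => not a revision
Constraint 2 (V != U) on D(V)={2,4,8} D(U)={5,6,7}: no change => not a revision
Constraint 3 (W != U) on D(W)={2,3,5,6,7,8} D(U)={5,6,7}: no change => not a revision
Total revisions = 0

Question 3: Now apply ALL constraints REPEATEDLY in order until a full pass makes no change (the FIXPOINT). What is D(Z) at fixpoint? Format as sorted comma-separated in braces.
Answer: {2,3,4,7}

Derivation:
pass 0 (initial): D(Z)={2,3,4,7}
pass 1: no change
Fixpoint after 1 passes: D(Z) = {2,3,4,7}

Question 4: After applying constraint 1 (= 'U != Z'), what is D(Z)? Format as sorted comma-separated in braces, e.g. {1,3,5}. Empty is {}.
Answer: {2,3,4,7}

Derivation:
Constraint 1 (U != Z) on D(U)={5,6,7} D(Z)={2,3,4,7}: no change
So after constraint 1: D(Z) = {2,3,4,7}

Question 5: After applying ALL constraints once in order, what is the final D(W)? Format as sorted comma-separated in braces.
Constraint 1 (U != Z) on D(U)={5,6,7} D(Z)={2,3,4,7}: no change
Constraint 2 (V != U) on D(V)={2,4,8} D(U)={5,6,7}: no change
Constraint 3 (W != U) on D(W)={2,3,5,6,7,8} D(U)={5,6,7}: no change
So after all 3 constraints: D(W) = {2,3,5,6,7,8}

Answer: {2,3,5,6,7,8}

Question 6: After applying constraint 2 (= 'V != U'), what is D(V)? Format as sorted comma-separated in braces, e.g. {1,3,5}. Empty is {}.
Answer: {2,4,8}

Derivation:
Constraint 1 (U != Z) on D(U)={5,6,7} D(Z)={2,3,4,7}: no change
Constraint 2 (V != U) on D(V)={2,4,8} D(U)={5,6,7}: no change
So after constraint 2: D(V) = {2,4,8}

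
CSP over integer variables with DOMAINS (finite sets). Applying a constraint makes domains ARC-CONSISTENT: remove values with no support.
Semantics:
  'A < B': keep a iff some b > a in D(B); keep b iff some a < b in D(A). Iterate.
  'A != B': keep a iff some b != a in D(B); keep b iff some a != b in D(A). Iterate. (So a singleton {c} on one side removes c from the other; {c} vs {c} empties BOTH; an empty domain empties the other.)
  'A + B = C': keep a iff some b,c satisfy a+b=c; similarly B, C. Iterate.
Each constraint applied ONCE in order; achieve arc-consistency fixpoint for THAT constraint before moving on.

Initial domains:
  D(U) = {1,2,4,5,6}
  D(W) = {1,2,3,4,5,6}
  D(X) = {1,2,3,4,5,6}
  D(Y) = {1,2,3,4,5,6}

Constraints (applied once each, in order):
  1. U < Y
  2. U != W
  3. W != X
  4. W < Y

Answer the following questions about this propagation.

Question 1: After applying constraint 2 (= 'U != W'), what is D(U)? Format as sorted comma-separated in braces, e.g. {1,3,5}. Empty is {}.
Answer: {1,2,4,5}

Derivation:
Constraint 1 (U < Y) on D(U)={1,2,4,5,6} D(Y)={1,2,3,4,5,6}: U {1,2,4,5,6}->{1,2,4,5}; Y {1,2,3,4,5,6}->{2,3,4,5,6}
Constraint 2 (U != W) on D(U)={1,2,4,5} D(W)={1,2,3,4,5,6}: no change
So after constraint 2: D(U) = {1,2,4,5}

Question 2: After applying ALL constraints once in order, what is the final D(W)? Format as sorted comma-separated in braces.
Answer: {1,2,3,4,5}

Derivation:
Constraint 1 (U < Y) on D(U)={1,2,4,5,6} D(Y)={1,2,3,4,5,6}: U {1,2,4,5,6}->{1,2,4,5}; Y {1,2,3,4,5,6}->{2,3,4,5,6}
Constraint 2 (U != W) on D(U)={1,2,4,5} D(W)={1,2,3,4,5,6}: no change
Constraint 3 (W != X) on D(W)={1,2,3,4,5,6} D(X)={1,2,3,4,5,6}: no change
Constraint 4 (W < Y) on D(W)={1,2,3,4,5,6} D(Y)={2,3,4,5,6}: W {1,2,3,4,5,6}->{1,2,3,4,5}
So after all 4 constraints: D(W) = {1,2,3,4,5}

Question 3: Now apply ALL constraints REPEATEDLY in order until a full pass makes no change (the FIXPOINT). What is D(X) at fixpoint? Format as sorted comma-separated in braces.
pass 0 (initial): D(X)={1,2,3,4,5,6}
pass 1: U {1,2,4,5,6}->{1,2,4,5}; W {1,2,3,4,5,6}->{1,2,3,4,5}; Y {1,2,3,4,5,6}->{2,3,4,5,6}
pass 2: no change
Fixpoint after 2 passes: D(X) = {1,2,3,4,5,6}

Answer: {1,2,3,4,5,6}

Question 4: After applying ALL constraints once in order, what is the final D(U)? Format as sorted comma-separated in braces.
Constraint 1 (U < Y) on D(U)={1,2,4,5,6} D(Y)={1,2,3,4,5,6}: U {1,2,4,5,6}->{1,2,4,5}; Y {1,2,3,4,5,6}->{2,3,4,5,6}
Constraint 2 (U != W) on D(U)={1,2,4,5} D(W)={1,2,3,4,5,6}: no change
Constraint 3 (W != X) on D(W)={1,2,3,4,5,6} D(X)={1,2,3,4,5,6}: no change
Constraint 4 (W < Y) on D(W)={1,2,3,4,5,6} D(Y)={2,3,4,5,6}: W {1,2,3,4,5,6}->{1,2,3,4,5}
So after all 4 constraints: D(U) = {1,2,4,5}

Answer: {1,2,4,5}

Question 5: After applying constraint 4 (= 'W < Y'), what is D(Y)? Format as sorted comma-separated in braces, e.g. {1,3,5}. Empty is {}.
Answer: {2,3,4,5,6}

Derivation:
Constraint 1 (U < Y) on D(U)={1,2,4,5,6} D(Y)={1,2,3,4,5,6}: U {1,2,4,5,6}->{1,2,4,5}; Y {1,2,3,4,5,6}->{2,3,4,5,6}
Constraint 2 (U != W) on D(U)={1,2,4,5} D(W)={1,2,3,4,5,6}: no change
Constraint 3 (W != X) on D(W)={1,2,3,4,5,6} D(X)={1,2,3,4,5,6}: no change
Constraint 4 (W < Y) on D(W)={1,2,3,4,5,6} D(Y)={2,3,4,5,6}: W {1,2,3,4,5,6}->{1,2,3,4,5}
So after constraint 4: D(Y) = {2,3,4,5,6}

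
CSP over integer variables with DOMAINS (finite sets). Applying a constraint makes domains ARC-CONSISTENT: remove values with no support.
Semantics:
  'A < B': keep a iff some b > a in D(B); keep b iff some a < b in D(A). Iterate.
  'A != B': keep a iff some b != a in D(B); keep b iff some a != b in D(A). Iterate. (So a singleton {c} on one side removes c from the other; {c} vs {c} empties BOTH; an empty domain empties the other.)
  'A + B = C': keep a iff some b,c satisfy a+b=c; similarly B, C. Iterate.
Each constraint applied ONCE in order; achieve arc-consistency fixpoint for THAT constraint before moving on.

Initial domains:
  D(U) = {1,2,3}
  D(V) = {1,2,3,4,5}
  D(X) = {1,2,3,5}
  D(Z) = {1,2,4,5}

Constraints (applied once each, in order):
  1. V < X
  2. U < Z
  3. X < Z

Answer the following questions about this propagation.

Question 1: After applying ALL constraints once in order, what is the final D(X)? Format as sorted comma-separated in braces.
Answer: {2,3}

Derivation:
Constraint 1 (V < X) on D(V)={1,2,3,4,5} D(X)={1,2,3,5}: V {1,2,3,4,5}->{1,2,3,4}; X {1,2,3,5}->{2,3,5}
Constraint 2 (U < Z) on D(U)={1,2,3} D(Z)={1,2,4,5}: Z {1,2,4,5}->{2,4,5}
Constraint 3 (X < Z) on D(X)={2,3,5} D(Z)={2,4,5}: X {2,3,5}->{2,3}; Z {2,4,5}->{4,5}
So after all 3 constraints: D(X) = {2,3}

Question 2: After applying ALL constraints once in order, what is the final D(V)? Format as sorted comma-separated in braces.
Answer: {1,2,3,4}

Derivation:
Constraint 1 (V < X) on D(V)={1,2,3,4,5} D(X)={1,2,3,5}: V {1,2,3,4,5}->{1,2,3,4}; X {1,2,3,5}->{2,3,5}
Constraint 2 (U < Z) on D(U)={1,2,3} D(Z)={1,2,4,5}: Z {1,2,4,5}->{2,4,5}
Constraint 3 (X < Z) on D(X)={2,3,5} D(Z)={2,4,5}: X {2,3,5}->{2,3}; Z {2,4,5}->{4,5}
So after all 3 constraints: D(V) = {1,2,3,4}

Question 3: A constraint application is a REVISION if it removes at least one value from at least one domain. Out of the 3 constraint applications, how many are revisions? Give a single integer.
Constraint 1 (V < X) on D(V)={1,2,3,4,5} D(X)={1,2,3,5}: V {1,2,3,4,5}->{1,2,3,4}; X {1,2,3,5}->{2,3,5} => REVISION
Constraint 2 (U < Z) on D(U)={1,2,3} D(Z)={1,2,4,5}: Z {1,2,4,5}->{2,4,5} => REVISION
Constraint 3 (X < Z) on D(X)={2,3,5} D(Z)={2,4,5}: X {2,3,5}->{2,3}; Z {2,4,5}->{4,5} => REVISION
Total revisions = 3

Answer: 3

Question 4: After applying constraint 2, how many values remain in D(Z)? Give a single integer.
Answer: 3

Derivation:
Constraint 1 (V < X) on D(V)={1,2,3,4,5} D(X)={1,2,3,5}: V {1,2,3,4,5}->{1,2,3,4}; X {1,2,3,5}->{2,3,5}
Constraint 2 (U < Z) on D(U)={1,2,3} D(Z)={1,2,4,5}: Z {1,2,4,5}->{2,4,5}
So after constraint 2: D(Z)={2,4,5}, size = 3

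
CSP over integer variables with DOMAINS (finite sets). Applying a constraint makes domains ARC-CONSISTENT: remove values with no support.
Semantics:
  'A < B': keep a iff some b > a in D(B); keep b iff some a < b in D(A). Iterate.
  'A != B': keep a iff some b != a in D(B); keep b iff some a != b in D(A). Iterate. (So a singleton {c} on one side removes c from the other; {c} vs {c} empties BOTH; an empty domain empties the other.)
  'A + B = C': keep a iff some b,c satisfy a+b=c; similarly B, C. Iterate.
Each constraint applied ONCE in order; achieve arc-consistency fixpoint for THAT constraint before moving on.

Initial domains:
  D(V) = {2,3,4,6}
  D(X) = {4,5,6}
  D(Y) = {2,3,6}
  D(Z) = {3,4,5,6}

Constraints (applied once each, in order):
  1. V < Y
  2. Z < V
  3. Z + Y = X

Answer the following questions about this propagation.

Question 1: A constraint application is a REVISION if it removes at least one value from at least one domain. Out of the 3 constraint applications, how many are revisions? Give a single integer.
Answer: 3

Derivation:
Constraint 1 (V < Y) on D(V)={2,3,4,6} D(Y)={2,3,6}: V {2,3,4,6}->{2,3,4}; Y {2,3,6}->{3,6} => REVISION
Constraint 2 (Z < V) on D(Z)={3,4,5,6} D(V)={2,3,4}: Z {3,4,5,6}->{3}; V {2,3,4}->{4} => REVISION
Constraint 3 (Z + Y = X) on D(Z)={3} D(Y)={3,6} D(X)={4,5,6}: Y {3,6}->{3}; X {4,5,6}->{6} => REVISION
Total revisions = 3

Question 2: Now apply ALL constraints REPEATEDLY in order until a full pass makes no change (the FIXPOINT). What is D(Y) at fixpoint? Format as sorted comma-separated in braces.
pass 0 (initial): D(Y)={2,3,6}
pass 1: V {2,3,4,6}->{4}; X {4,5,6}->{6}; Y {2,3,6}->{3}; Z {3,4,5,6}->{3}
pass 2: V {4}->{}; X {6}->{}; Y {3}->{}; Z {3}->{}
pass 3: no change
Fixpoint after 3 passes: D(Y) = {}

Answer: {}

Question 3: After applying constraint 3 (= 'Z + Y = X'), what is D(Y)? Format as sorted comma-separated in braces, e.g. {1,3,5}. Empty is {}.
Answer: {3}

Derivation:
Constraint 1 (V < Y) on D(V)={2,3,4,6} D(Y)={2,3,6}: V {2,3,4,6}->{2,3,4}; Y {2,3,6}->{3,6}
Constraint 2 (Z < V) on D(Z)={3,4,5,6} D(V)={2,3,4}: Z {3,4,5,6}->{3}; V {2,3,4}->{4}
Constraint 3 (Z + Y = X) on D(Z)={3} D(Y)={3,6} D(X)={4,5,6}: Y {3,6}->{3}; X {4,5,6}->{6}
So after constraint 3: D(Y) = {3}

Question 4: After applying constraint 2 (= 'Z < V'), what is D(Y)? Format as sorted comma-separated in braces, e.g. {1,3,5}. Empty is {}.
Answer: {3,6}

Derivation:
Constraint 1 (V < Y) on D(V)={2,3,4,6} D(Y)={2,3,6}: V {2,3,4,6}->{2,3,4}; Y {2,3,6}->{3,6}
Constraint 2 (Z < V) on D(Z)={3,4,5,6} D(V)={2,3,4}: Z {3,4,5,6}->{3}; V {2,3,4}->{4}
So after constraint 2: D(Y) = {3,6}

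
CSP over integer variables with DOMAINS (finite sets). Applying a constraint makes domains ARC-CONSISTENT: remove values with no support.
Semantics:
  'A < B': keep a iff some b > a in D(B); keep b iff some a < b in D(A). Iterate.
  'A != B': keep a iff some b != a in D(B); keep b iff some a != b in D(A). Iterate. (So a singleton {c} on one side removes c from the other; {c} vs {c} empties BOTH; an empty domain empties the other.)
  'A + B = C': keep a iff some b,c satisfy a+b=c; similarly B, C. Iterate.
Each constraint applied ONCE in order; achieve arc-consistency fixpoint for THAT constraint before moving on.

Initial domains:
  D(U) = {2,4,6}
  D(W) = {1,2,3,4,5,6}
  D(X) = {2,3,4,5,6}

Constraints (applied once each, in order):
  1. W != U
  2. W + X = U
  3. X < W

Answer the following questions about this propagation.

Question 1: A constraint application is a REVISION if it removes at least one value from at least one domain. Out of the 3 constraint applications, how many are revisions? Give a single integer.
Answer: 2

Derivation:
Constraint 1 (W != U) on D(W)={1,2,3,4,5,6} D(U)={2,4,6}: no change => not a revision
Constraint 2 (W + X = U) on D(W)={1,2,3,4,5,6} D(X)={2,3,4,5,6} D(U)={2,4,6}: W {1,2,3,4,5,6}->{1,2,3,4}; X {2,3,4,5,6}->{2,3,4,5}; U {2,4,6}->{4,6} => REVISION
Constraint 3 (X < W) on D(X)={2,3,4,5} D(W)={1,2,3,4}: X {2,3,4,5}->{2,3}; W {1,2,3,4}->{3,4} => REVISION
Total revisions = 2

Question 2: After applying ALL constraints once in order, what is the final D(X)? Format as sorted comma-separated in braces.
Constraint 1 (W != U) on D(W)={1,2,3,4,5,6} D(U)={2,4,6}: no change
Constraint 2 (W + X = U) on D(W)={1,2,3,4,5,6} D(X)={2,3,4,5,6} D(U)={2,4,6}: W {1,2,3,4,5,6}->{1,2,3,4}; X {2,3,4,5,6}->{2,3,4,5}; U {2,4,6}->{4,6}
Constraint 3 (X < W) on D(X)={2,3,4,5} D(W)={1,2,3,4}: X {2,3,4,5}->{2,3}; W {1,2,3,4}->{3,4}
So after all 3 constraints: D(X) = {2,3}

Answer: {2,3}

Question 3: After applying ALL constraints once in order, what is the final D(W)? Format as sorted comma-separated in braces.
Constraint 1 (W != U) on D(W)={1,2,3,4,5,6} D(U)={2,4,6}: no change
Constraint 2 (W + X = U) on D(W)={1,2,3,4,5,6} D(X)={2,3,4,5,6} D(U)={2,4,6}: W {1,2,3,4,5,6}->{1,2,3,4}; X {2,3,4,5,6}->{2,3,4,5}; U {2,4,6}->{4,6}
Constraint 3 (X < W) on D(X)={2,3,4,5} D(W)={1,2,3,4}: X {2,3,4,5}->{2,3}; W {1,2,3,4}->{3,4}
So after all 3 constraints: D(W) = {3,4}

Answer: {3,4}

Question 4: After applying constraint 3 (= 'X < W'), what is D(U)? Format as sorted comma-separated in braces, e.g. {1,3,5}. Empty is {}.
Constraint 1 (W != U) on D(W)={1,2,3,4,5,6} D(U)={2,4,6}: no change
Constraint 2 (W + X = U) on D(W)={1,2,3,4,5,6} D(X)={2,3,4,5,6} D(U)={2,4,6}: W {1,2,3,4,5,6}->{1,2,3,4}; X {2,3,4,5,6}->{2,3,4,5}; U {2,4,6}->{4,6}
Constraint 3 (X < W) on D(X)={2,3,4,5} D(W)={1,2,3,4}: X {2,3,4,5}->{2,3}; W {1,2,3,4}->{3,4}
So after constraint 3: D(U) = {4,6}

Answer: {4,6}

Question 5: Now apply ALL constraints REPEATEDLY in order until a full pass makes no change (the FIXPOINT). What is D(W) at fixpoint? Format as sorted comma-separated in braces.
pass 0 (initial): D(W)={1,2,3,4,5,6}
pass 1: U {2,4,6}->{4,6}; W {1,2,3,4,5,6}->{3,4}; X {2,3,4,5,6}->{2,3}
pass 2: U {4,6}->{6}
pass 3: no change
Fixpoint after 3 passes: D(W) = {3,4}

Answer: {3,4}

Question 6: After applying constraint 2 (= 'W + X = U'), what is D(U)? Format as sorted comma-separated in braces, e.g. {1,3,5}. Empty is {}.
Constraint 1 (W != U) on D(W)={1,2,3,4,5,6} D(U)={2,4,6}: no change
Constraint 2 (W + X = U) on D(W)={1,2,3,4,5,6} D(X)={2,3,4,5,6} D(U)={2,4,6}: W {1,2,3,4,5,6}->{1,2,3,4}; X {2,3,4,5,6}->{2,3,4,5}; U {2,4,6}->{4,6}
So after constraint 2: D(U) = {4,6}

Answer: {4,6}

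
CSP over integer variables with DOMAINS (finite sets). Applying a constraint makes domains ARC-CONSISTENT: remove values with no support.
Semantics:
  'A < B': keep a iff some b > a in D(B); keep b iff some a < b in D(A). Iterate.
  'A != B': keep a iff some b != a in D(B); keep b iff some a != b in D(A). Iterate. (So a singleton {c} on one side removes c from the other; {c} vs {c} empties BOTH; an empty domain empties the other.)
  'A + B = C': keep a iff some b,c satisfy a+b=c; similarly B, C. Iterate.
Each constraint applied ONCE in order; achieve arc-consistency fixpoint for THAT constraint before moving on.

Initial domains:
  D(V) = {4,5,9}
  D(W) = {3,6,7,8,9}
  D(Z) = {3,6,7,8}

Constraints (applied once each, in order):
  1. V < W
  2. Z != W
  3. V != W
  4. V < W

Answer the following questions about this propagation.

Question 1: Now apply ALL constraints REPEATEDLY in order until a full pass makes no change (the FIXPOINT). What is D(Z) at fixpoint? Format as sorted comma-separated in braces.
Answer: {3,6,7,8}

Derivation:
pass 0 (initial): D(Z)={3,6,7,8}
pass 1: V {4,5,9}->{4,5}; W {3,6,7,8,9}->{6,7,8,9}
pass 2: no change
Fixpoint after 2 passes: D(Z) = {3,6,7,8}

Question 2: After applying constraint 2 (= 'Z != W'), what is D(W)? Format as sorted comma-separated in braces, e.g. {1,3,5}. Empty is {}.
Answer: {6,7,8,9}

Derivation:
Constraint 1 (V < W) on D(V)={4,5,9} D(W)={3,6,7,8,9}: V {4,5,9}->{4,5}; W {3,6,7,8,9}->{6,7,8,9}
Constraint 2 (Z != W) on D(Z)={3,6,7,8} D(W)={6,7,8,9}: no change
So after constraint 2: D(W) = {6,7,8,9}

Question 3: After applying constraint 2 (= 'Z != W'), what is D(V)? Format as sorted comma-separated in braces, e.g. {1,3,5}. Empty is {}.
Answer: {4,5}

Derivation:
Constraint 1 (V < W) on D(V)={4,5,9} D(W)={3,6,7,8,9}: V {4,5,9}->{4,5}; W {3,6,7,8,9}->{6,7,8,9}
Constraint 2 (Z != W) on D(Z)={3,6,7,8} D(W)={6,7,8,9}: no change
So after constraint 2: D(V) = {4,5}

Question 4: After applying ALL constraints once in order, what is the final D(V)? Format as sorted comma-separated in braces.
Constraint 1 (V < W) on D(V)={4,5,9} D(W)={3,6,7,8,9}: V {4,5,9}->{4,5}; W {3,6,7,8,9}->{6,7,8,9}
Constraint 2 (Z != W) on D(Z)={3,6,7,8} D(W)={6,7,8,9}: no change
Constraint 3 (V != W) on D(V)={4,5} D(W)={6,7,8,9}: no change
Constraint 4 (V < W) on D(V)={4,5} D(W)={6,7,8,9}: no change
So after all 4 constraints: D(V) = {4,5}

Answer: {4,5}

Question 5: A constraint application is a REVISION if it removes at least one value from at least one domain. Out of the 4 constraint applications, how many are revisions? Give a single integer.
Constraint 1 (V < W) on D(V)={4,5,9} D(W)={3,6,7,8,9}: V {4,5,9}->{4,5}; W {3,6,7,8,9}->{6,7,8,9} => REVISION
Constraint 2 (Z != W) on D(Z)={3,6,7,8} D(W)={6,7,8,9}: no change => not a revision
Constraint 3 (V != W) on D(V)={4,5} D(W)={6,7,8,9}: no change => not a revision
Constraint 4 (V < W) on D(V)={4,5} D(W)={6,7,8,9}: no change => not a revision
Total revisions = 1

Answer: 1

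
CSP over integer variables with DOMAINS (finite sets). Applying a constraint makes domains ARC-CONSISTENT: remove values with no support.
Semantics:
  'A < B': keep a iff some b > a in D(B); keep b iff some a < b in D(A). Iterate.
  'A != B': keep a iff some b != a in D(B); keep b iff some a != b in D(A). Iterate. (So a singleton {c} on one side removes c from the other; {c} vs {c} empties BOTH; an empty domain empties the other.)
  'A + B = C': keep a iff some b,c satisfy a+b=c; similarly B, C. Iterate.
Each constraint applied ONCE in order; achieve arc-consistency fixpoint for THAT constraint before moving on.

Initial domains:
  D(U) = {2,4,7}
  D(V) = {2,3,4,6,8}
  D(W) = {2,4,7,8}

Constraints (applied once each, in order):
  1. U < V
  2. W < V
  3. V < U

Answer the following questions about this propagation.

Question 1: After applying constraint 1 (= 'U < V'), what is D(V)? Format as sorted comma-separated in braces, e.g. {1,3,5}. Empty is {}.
Answer: {3,4,6,8}

Derivation:
Constraint 1 (U < V) on D(U)={2,4,7} D(V)={2,3,4,6,8}: V {2,3,4,6,8}->{3,4,6,8}
So after constraint 1: D(V) = {3,4,6,8}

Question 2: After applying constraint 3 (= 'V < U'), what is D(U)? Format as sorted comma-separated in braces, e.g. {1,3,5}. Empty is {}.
Answer: {4,7}

Derivation:
Constraint 1 (U < V) on D(U)={2,4,7} D(V)={2,3,4,6,8}: V {2,3,4,6,8}->{3,4,6,8}
Constraint 2 (W < V) on D(W)={2,4,7,8} D(V)={3,4,6,8}: W {2,4,7,8}->{2,4,7}
Constraint 3 (V < U) on D(V)={3,4,6,8} D(U)={2,4,7}: V {3,4,6,8}->{3,4,6}; U {2,4,7}->{4,7}
So after constraint 3: D(U) = {4,7}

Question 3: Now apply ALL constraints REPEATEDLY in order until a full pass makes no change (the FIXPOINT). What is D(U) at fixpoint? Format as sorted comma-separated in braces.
Answer: {}

Derivation:
pass 0 (initial): D(U)={2,4,7}
pass 1: U {2,4,7}->{4,7}; V {2,3,4,6,8}->{3,4,6}; W {2,4,7,8}->{2,4,7}
pass 2: U {4,7}->{}; V {3,4,6}->{}; W {2,4,7}->{2,4}
pass 3: W {2,4}->{}
pass 4: no change
Fixpoint after 4 passes: D(U) = {}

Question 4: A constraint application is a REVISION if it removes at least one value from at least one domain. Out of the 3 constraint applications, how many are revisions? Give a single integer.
Answer: 3

Derivation:
Constraint 1 (U < V) on D(U)={2,4,7} D(V)={2,3,4,6,8}: V {2,3,4,6,8}->{3,4,6,8} => REVISION
Constraint 2 (W < V) on D(W)={2,4,7,8} D(V)={3,4,6,8}: W {2,4,7,8}->{2,4,7} => REVISION
Constraint 3 (V < U) on D(V)={3,4,6,8} D(U)={2,4,7}: V {3,4,6,8}->{3,4,6}; U {2,4,7}->{4,7} => REVISION
Total revisions = 3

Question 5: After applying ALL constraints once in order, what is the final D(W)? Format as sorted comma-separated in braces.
Answer: {2,4,7}

Derivation:
Constraint 1 (U < V) on D(U)={2,4,7} D(V)={2,3,4,6,8}: V {2,3,4,6,8}->{3,4,6,8}
Constraint 2 (W < V) on D(W)={2,4,7,8} D(V)={3,4,6,8}: W {2,4,7,8}->{2,4,7}
Constraint 3 (V < U) on D(V)={3,4,6,8} D(U)={2,4,7}: V {3,4,6,8}->{3,4,6}; U {2,4,7}->{4,7}
So after all 3 constraints: D(W) = {2,4,7}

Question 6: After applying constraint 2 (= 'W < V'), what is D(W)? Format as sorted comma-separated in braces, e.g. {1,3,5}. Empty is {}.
Answer: {2,4,7}

Derivation:
Constraint 1 (U < V) on D(U)={2,4,7} D(V)={2,3,4,6,8}: V {2,3,4,6,8}->{3,4,6,8}
Constraint 2 (W < V) on D(W)={2,4,7,8} D(V)={3,4,6,8}: W {2,4,7,8}->{2,4,7}
So after constraint 2: D(W) = {2,4,7}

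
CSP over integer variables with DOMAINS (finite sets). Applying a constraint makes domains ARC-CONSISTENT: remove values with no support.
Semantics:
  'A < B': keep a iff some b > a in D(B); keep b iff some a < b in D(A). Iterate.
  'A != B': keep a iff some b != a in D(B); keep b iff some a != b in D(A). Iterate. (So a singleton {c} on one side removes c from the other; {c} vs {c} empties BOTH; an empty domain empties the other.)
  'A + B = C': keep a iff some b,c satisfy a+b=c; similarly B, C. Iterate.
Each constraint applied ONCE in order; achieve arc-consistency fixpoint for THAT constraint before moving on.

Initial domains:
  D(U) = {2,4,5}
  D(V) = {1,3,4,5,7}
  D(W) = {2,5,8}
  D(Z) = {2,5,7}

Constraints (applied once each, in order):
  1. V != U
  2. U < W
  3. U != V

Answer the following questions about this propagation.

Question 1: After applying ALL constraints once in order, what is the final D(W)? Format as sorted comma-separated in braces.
Constraint 1 (V != U) on D(V)={1,3,4,5,7} D(U)={2,4,5}: no change
Constraint 2 (U < W) on D(U)={2,4,5} D(W)={2,5,8}: W {2,5,8}->{5,8}
Constraint 3 (U != V) on D(U)={2,4,5} D(V)={1,3,4,5,7}: no change
So after all 3 constraints: D(W) = {5,8}

Answer: {5,8}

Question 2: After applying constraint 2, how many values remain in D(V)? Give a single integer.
Answer: 5

Derivation:
Constraint 1 (V != U) on D(V)={1,3,4,5,7} D(U)={2,4,5}: no change
Constraint 2 (U < W) on D(U)={2,4,5} D(W)={2,5,8}: W {2,5,8}->{5,8}
So after constraint 2: D(V)={1,3,4,5,7}, size = 5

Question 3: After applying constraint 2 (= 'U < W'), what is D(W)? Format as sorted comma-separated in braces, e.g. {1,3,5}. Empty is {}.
Answer: {5,8}

Derivation:
Constraint 1 (V != U) on D(V)={1,3,4,5,7} D(U)={2,4,5}: no change
Constraint 2 (U < W) on D(U)={2,4,5} D(W)={2,5,8}: W {2,5,8}->{5,8}
So after constraint 2: D(W) = {5,8}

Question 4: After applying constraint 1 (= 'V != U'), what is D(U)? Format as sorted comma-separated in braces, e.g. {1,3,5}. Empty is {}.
Constraint 1 (V != U) on D(V)={1,3,4,5,7} D(U)={2,4,5}: no change
So after constraint 1: D(U) = {2,4,5}

Answer: {2,4,5}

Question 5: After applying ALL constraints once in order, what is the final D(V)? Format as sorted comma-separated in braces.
Constraint 1 (V != U) on D(V)={1,3,4,5,7} D(U)={2,4,5}: no change
Constraint 2 (U < W) on D(U)={2,4,5} D(W)={2,5,8}: W {2,5,8}->{5,8}
Constraint 3 (U != V) on D(U)={2,4,5} D(V)={1,3,4,5,7}: no change
So after all 3 constraints: D(V) = {1,3,4,5,7}

Answer: {1,3,4,5,7}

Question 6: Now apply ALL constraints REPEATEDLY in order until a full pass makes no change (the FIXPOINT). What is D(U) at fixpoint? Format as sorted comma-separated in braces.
Answer: {2,4,5}

Derivation:
pass 0 (initial): D(U)={2,4,5}
pass 1: W {2,5,8}->{5,8}
pass 2: no change
Fixpoint after 2 passes: D(U) = {2,4,5}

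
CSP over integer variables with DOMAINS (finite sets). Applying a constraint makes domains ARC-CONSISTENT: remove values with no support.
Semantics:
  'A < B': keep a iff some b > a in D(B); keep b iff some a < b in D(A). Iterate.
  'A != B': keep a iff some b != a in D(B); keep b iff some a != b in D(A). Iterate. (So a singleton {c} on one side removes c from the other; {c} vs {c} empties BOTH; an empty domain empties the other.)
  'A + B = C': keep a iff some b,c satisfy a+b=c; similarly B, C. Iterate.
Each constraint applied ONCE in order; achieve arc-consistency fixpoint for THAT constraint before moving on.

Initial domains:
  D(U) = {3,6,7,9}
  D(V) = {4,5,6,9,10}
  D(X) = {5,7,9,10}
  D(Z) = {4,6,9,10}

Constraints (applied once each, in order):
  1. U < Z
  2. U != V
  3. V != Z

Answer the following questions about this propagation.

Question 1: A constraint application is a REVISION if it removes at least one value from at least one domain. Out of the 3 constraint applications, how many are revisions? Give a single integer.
Constraint 1 (U < Z) on D(U)={3,6,7,9} D(Z)={4,6,9,10}: no change => not a revision
Constraint 2 (U != V) on D(U)={3,6,7,9} D(V)={4,5,6,9,10}: no change => not a revision
Constraint 3 (V != Z) on D(V)={4,5,6,9,10} D(Z)={4,6,9,10}: no change => not a revision
Total revisions = 0

Answer: 0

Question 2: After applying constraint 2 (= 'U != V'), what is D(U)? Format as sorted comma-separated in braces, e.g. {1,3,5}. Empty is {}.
Answer: {3,6,7,9}

Derivation:
Constraint 1 (U < Z) on D(U)={3,6,7,9} D(Z)={4,6,9,10}: no change
Constraint 2 (U != V) on D(U)={3,6,7,9} D(V)={4,5,6,9,10}: no change
So after constraint 2: D(U) = {3,6,7,9}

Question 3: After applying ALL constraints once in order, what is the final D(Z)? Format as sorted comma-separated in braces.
Constraint 1 (U < Z) on D(U)={3,6,7,9} D(Z)={4,6,9,10}: no change
Constraint 2 (U != V) on D(U)={3,6,7,9} D(V)={4,5,6,9,10}: no change
Constraint 3 (V != Z) on D(V)={4,5,6,9,10} D(Z)={4,6,9,10}: no change
So after all 3 constraints: D(Z) = {4,6,9,10}

Answer: {4,6,9,10}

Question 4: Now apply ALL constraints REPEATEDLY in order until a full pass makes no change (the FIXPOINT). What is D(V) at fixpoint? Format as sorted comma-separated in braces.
pass 0 (initial): D(V)={4,5,6,9,10}
pass 1: no change
Fixpoint after 1 passes: D(V) = {4,5,6,9,10}

Answer: {4,5,6,9,10}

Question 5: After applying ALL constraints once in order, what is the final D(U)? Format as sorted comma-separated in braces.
Answer: {3,6,7,9}

Derivation:
Constraint 1 (U < Z) on D(U)={3,6,7,9} D(Z)={4,6,9,10}: no change
Constraint 2 (U != V) on D(U)={3,6,7,9} D(V)={4,5,6,9,10}: no change
Constraint 3 (V != Z) on D(V)={4,5,6,9,10} D(Z)={4,6,9,10}: no change
So after all 3 constraints: D(U) = {3,6,7,9}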